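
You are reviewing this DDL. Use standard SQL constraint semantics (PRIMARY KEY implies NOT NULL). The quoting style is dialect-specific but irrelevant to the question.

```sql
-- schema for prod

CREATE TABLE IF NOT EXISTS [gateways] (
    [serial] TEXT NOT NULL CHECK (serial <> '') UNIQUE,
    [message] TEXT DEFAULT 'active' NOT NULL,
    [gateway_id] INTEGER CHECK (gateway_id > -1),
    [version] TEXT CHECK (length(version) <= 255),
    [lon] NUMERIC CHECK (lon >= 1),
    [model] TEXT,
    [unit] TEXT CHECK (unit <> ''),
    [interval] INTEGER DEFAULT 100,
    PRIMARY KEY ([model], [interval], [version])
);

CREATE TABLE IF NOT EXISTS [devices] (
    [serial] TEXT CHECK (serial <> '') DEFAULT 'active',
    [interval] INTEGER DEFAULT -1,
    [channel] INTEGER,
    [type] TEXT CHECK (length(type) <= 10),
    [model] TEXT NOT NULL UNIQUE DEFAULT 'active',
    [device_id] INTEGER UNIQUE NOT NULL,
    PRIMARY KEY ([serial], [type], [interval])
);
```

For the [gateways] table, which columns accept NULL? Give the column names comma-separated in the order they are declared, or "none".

gateway_id, lon, unit

- serial: declared NOT NULL → not nullable.
- message: declared NOT NULL → not nullable.
- gateway_id: CHECK does not forbid NULL (a CHECK constraint passes when its expression is NULL) → nullable.
- version: part of the PRIMARY KEY, which implies NOT NULL → not nullable.
- lon: CHECK does not forbid NULL (a CHECK constraint passes when its expression is NULL) → nullable.
- model: part of the PRIMARY KEY, which implies NOT NULL → not nullable.
- unit: CHECK does not forbid NULL (a CHECK constraint passes when its expression is NULL) → nullable.
- interval: part of the PRIMARY KEY, which implies NOT NULL → not nullable.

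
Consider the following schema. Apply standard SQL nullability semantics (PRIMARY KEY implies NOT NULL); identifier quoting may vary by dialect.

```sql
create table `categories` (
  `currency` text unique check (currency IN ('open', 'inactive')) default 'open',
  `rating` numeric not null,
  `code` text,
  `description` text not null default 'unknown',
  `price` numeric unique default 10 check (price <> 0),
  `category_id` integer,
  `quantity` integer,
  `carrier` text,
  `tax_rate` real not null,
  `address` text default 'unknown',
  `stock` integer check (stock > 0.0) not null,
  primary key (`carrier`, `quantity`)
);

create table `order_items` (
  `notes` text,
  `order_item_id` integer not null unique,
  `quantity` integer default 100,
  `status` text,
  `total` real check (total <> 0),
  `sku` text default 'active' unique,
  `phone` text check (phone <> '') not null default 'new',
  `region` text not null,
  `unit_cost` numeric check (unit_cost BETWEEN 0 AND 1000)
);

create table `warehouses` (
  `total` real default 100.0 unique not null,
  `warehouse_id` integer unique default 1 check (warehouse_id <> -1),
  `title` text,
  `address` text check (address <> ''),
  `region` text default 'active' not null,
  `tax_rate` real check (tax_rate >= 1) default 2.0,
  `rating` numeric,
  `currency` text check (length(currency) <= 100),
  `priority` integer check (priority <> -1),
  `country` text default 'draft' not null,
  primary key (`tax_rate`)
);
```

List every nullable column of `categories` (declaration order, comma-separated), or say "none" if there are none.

currency, code, price, category_id, address

- currency: CHECK does not forbid NULL (a CHECK constraint passes when its expression is NULL) → nullable.
- rating: declared NOT NULL → not nullable.
- code: no NOT NULL constraint applies → nullable.
- description: declared NOT NULL → not nullable.
- price: CHECK does not forbid NULL (a CHECK constraint passes when its expression is NULL) → nullable.
- category_id: no NOT NULL constraint applies → nullable.
- quantity: part of the PRIMARY KEY, which implies NOT NULL → not nullable.
- carrier: part of the PRIMARY KEY, which implies NOT NULL → not nullable.
- tax_rate: declared NOT NULL → not nullable.
- address: DEFAULT only fills an omitted column; an explicit NULL is still allowed → nullable.
- stock: declared NOT NULL → not nullable.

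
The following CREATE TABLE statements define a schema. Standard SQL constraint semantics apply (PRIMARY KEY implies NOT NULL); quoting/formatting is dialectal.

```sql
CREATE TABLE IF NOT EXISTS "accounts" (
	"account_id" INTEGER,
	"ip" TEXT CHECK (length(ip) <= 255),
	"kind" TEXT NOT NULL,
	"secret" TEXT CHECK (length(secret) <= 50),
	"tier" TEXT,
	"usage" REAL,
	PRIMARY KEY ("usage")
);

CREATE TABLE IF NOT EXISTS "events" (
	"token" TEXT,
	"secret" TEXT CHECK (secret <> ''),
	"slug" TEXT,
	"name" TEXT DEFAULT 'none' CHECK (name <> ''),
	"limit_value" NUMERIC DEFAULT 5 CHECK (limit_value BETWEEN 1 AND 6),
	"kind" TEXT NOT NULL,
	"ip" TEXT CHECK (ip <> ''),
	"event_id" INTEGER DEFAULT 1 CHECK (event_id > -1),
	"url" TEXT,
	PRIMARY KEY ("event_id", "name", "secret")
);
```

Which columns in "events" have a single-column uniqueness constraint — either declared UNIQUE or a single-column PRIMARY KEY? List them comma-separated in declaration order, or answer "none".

- token: no UNIQUE or single-column PK constraint.
- secret: part of a composite PRIMARY KEY — only the tuple is unique, not this column on its own.
- slug: no UNIQUE or single-column PK constraint.
- name: part of a composite PRIMARY KEY — only the tuple is unique, not this column on its own.
- limit_value: no UNIQUE or single-column PK constraint.
- kind: no UNIQUE or single-column PK constraint.
- ip: no UNIQUE or single-column PK constraint.
- event_id: part of a composite PRIMARY KEY — only the tuple is unique, not this column on its own.
- url: no UNIQUE or single-column PK constraint.

none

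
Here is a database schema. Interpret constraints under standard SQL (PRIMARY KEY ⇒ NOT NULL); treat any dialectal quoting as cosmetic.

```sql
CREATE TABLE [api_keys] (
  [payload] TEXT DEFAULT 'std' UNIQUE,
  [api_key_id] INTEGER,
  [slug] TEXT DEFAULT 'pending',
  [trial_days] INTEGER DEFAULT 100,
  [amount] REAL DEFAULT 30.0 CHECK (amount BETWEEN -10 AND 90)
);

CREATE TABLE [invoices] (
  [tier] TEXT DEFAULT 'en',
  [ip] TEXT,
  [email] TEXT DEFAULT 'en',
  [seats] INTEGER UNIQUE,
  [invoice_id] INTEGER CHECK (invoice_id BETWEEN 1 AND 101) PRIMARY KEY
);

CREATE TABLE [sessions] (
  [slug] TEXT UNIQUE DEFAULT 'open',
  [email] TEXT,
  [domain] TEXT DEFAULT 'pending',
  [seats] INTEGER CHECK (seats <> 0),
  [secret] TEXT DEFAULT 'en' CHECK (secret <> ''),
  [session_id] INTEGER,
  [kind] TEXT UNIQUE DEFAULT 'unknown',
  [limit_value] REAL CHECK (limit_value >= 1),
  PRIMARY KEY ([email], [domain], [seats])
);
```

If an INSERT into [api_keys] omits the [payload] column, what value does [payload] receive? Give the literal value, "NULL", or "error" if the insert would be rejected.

payload has an explicit DEFAULT 'std'.
When the column is omitted from an INSERT, that default is used.

'std'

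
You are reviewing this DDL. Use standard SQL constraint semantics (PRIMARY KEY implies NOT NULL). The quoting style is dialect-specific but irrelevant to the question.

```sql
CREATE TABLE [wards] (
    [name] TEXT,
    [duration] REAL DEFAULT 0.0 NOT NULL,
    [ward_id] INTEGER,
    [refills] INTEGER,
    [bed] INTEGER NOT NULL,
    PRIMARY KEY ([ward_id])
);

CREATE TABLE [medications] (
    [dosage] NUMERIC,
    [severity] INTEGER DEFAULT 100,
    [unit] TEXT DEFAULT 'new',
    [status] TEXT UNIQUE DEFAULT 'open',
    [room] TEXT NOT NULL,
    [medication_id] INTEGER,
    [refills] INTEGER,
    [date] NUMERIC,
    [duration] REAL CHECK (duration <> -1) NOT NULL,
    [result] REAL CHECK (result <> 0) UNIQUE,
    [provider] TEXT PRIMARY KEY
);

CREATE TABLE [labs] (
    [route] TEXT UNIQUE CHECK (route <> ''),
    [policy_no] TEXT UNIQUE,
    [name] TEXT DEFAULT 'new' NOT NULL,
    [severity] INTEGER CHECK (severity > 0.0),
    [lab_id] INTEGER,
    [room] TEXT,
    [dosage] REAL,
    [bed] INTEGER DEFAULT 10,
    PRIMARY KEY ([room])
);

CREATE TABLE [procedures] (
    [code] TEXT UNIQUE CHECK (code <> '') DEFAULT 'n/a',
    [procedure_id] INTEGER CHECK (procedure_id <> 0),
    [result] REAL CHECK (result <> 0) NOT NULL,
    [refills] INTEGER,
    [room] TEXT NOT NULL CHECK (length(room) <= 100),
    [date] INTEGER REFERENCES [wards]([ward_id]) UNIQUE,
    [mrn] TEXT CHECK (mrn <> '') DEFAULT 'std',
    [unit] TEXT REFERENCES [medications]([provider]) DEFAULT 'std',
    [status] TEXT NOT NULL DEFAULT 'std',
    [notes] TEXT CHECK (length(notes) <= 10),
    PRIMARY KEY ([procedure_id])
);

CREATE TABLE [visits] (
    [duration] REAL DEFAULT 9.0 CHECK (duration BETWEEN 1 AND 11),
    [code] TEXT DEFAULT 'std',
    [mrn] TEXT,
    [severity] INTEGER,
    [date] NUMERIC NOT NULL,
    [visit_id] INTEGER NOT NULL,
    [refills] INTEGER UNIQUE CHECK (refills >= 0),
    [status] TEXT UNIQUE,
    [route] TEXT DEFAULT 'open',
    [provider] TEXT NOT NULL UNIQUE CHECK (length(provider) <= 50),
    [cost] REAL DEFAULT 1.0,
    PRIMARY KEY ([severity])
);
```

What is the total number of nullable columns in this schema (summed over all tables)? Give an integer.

wards: 2 nullable (name, refills — PK (ward_id) and explicit NOT NULL columns excluded).
medications: 8 nullable (dosage, severity, unit, status, medication_id, refills, date, result — PK (provider) and explicit NOT NULL columns excluded).
labs: 6 nullable (route, policy_no, severity, lab_id, dosage, bed — PK (room) and explicit NOT NULL columns excluded).
procedures: 6 nullable (code, refills, date, mrn, unit, notes — PK (procedure_id) and explicit NOT NULL columns excluded).
visits: 7 nullable (duration, code, mrn, refills, status, route, cost — PK (severity) and explicit NOT NULL columns excluded).
Total: 2 + 8 + 6 + 6 + 7 = 29.

29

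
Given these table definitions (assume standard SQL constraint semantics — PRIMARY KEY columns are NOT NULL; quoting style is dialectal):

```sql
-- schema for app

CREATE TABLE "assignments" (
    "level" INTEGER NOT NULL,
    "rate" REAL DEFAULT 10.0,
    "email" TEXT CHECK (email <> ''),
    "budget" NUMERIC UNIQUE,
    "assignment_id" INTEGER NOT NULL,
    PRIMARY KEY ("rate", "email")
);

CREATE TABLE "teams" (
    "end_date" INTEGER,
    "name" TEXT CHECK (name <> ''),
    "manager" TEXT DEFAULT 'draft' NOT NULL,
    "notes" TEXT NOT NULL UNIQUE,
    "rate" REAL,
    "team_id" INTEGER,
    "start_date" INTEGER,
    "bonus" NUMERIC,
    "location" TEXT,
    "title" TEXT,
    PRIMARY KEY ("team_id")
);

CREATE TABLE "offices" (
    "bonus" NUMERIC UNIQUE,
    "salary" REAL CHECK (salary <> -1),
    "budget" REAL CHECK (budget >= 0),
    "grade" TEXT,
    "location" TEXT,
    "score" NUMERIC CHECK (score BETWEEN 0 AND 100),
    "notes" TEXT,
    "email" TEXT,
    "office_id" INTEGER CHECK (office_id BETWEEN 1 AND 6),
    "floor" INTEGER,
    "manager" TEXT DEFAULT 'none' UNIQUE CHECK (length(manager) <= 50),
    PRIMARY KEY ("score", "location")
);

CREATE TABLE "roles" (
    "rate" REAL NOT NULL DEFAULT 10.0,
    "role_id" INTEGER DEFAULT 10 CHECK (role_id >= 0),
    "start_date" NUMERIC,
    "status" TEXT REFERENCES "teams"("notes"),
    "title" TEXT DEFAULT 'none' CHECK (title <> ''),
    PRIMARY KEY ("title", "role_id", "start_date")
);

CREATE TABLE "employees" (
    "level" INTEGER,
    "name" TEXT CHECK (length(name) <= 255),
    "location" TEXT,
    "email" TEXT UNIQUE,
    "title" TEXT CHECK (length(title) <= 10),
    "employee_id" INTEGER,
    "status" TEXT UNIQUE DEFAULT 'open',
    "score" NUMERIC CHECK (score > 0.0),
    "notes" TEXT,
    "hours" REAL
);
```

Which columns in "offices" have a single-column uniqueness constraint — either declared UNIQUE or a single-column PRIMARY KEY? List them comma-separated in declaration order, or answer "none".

bonus, manager

- bonus: declared UNIQUE → unique.
- salary: no UNIQUE or single-column PK constraint.
- budget: no UNIQUE or single-column PK constraint.
- grade: no UNIQUE or single-column PK constraint.
- location: part of a composite PRIMARY KEY — only the tuple is unique, not this column on its own.
- score: part of a composite PRIMARY KEY — only the tuple is unique, not this column on its own.
- notes: no UNIQUE or single-column PK constraint.
- email: no UNIQUE or single-column PK constraint.
- office_id: no UNIQUE or single-column PK constraint.
- floor: no UNIQUE or single-column PK constraint.
- manager: declared UNIQUE → unique.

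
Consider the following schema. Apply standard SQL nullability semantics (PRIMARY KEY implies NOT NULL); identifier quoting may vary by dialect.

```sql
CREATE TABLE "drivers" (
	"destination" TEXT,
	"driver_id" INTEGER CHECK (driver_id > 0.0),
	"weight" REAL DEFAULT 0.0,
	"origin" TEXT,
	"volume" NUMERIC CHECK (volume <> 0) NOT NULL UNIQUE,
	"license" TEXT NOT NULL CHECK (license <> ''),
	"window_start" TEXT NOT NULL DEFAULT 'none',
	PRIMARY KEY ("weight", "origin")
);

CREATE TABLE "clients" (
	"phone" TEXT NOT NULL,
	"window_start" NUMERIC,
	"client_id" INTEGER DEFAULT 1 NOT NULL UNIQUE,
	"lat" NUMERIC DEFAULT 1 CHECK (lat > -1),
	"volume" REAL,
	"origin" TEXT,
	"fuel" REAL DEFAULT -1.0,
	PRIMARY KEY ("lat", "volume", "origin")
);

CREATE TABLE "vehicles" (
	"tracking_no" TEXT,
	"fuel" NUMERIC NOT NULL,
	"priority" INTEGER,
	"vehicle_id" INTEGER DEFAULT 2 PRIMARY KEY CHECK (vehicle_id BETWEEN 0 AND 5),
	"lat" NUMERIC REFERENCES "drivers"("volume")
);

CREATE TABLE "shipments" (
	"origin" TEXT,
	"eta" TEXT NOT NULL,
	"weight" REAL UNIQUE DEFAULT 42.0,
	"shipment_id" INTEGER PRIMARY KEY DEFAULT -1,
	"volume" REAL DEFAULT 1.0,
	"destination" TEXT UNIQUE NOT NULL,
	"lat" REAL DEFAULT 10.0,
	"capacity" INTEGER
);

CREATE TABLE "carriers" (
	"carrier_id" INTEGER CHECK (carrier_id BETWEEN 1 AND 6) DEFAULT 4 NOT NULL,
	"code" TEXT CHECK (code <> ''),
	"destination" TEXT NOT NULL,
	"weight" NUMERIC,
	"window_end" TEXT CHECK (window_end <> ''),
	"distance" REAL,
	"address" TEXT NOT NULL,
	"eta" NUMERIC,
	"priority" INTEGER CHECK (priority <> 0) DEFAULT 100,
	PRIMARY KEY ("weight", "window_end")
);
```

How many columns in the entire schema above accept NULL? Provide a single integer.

16

drivers: 2 nullable (destination, driver_id — PK (weight, origin) and explicit NOT NULL columns excluded).
clients: 2 nullable (window_start, fuel — PK (lat, volume, origin) and explicit NOT NULL columns excluded).
vehicles: 3 nullable (tracking_no, priority, lat — PK (vehicle_id) and explicit NOT NULL columns excluded).
shipments: 5 nullable (origin, weight, volume, lat, capacity — PK (shipment_id) and explicit NOT NULL columns excluded).
carriers: 4 nullable (code, distance, eta, priority — PK (weight, window_end) and explicit NOT NULL columns excluded).
Total: 2 + 2 + 3 + 5 + 4 = 16.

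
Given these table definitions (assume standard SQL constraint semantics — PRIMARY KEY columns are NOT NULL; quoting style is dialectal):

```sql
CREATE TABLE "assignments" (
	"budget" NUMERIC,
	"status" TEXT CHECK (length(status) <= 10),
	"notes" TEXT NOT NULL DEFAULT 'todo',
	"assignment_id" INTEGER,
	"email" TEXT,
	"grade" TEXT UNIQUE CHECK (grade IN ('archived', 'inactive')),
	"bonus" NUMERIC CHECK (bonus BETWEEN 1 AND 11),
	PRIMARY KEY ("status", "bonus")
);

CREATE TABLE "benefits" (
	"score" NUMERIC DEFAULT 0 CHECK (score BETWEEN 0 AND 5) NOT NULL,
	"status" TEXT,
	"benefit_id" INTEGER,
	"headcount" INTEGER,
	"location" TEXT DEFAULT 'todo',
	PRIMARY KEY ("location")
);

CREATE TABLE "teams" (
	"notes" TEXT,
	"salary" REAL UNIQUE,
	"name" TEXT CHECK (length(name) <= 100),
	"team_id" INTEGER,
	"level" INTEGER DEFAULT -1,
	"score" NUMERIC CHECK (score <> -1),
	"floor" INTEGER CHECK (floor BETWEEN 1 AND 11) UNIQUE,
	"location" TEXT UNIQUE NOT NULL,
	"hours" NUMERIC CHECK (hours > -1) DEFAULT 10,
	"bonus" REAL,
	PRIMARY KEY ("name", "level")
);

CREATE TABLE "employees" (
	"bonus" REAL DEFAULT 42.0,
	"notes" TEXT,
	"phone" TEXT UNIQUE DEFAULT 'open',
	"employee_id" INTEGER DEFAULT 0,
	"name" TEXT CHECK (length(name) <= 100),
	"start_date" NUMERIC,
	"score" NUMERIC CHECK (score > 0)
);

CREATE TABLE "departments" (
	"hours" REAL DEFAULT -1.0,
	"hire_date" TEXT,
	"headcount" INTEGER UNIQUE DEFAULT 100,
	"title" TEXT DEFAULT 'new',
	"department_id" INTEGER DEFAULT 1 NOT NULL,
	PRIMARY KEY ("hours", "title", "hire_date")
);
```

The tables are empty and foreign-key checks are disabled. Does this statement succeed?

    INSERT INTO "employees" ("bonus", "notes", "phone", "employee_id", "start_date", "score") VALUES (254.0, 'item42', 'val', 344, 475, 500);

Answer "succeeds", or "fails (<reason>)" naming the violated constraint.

employees has no NOT NULL or PRIMARY KEY columns.
CHECK constraints: 500 satisfies (score > 0).
No constraint is violated.

succeeds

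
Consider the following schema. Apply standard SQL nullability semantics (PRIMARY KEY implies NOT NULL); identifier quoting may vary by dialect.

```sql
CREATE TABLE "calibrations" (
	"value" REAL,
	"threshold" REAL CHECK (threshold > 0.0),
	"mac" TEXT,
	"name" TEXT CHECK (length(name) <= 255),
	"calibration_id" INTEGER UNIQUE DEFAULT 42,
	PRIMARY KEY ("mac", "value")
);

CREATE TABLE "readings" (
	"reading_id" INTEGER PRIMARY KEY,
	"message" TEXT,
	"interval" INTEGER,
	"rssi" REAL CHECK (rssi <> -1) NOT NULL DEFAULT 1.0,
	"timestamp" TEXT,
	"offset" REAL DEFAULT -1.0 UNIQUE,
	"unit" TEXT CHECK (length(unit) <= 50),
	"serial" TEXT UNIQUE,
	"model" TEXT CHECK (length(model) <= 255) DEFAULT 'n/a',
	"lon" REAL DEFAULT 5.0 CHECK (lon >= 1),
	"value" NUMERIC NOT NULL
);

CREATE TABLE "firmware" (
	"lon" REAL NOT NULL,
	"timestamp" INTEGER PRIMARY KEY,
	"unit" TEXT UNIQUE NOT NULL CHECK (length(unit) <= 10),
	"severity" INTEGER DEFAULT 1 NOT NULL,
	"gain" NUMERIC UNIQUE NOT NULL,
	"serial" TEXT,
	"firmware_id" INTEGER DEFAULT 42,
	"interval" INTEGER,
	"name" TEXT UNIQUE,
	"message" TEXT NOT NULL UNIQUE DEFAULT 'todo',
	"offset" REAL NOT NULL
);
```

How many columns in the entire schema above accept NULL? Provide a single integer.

calibrations: 3 nullable (threshold, name, calibration_id — PK (mac, value) and explicit NOT NULL columns excluded).
readings: 8 nullable (message, interval, timestamp, offset, unit, serial, model, lon — PK (reading_id) and explicit NOT NULL columns excluded).
firmware: 4 nullable (serial, firmware_id, interval, name — PK (timestamp) and explicit NOT NULL columns excluded).
Total: 3 + 8 + 4 = 15.

15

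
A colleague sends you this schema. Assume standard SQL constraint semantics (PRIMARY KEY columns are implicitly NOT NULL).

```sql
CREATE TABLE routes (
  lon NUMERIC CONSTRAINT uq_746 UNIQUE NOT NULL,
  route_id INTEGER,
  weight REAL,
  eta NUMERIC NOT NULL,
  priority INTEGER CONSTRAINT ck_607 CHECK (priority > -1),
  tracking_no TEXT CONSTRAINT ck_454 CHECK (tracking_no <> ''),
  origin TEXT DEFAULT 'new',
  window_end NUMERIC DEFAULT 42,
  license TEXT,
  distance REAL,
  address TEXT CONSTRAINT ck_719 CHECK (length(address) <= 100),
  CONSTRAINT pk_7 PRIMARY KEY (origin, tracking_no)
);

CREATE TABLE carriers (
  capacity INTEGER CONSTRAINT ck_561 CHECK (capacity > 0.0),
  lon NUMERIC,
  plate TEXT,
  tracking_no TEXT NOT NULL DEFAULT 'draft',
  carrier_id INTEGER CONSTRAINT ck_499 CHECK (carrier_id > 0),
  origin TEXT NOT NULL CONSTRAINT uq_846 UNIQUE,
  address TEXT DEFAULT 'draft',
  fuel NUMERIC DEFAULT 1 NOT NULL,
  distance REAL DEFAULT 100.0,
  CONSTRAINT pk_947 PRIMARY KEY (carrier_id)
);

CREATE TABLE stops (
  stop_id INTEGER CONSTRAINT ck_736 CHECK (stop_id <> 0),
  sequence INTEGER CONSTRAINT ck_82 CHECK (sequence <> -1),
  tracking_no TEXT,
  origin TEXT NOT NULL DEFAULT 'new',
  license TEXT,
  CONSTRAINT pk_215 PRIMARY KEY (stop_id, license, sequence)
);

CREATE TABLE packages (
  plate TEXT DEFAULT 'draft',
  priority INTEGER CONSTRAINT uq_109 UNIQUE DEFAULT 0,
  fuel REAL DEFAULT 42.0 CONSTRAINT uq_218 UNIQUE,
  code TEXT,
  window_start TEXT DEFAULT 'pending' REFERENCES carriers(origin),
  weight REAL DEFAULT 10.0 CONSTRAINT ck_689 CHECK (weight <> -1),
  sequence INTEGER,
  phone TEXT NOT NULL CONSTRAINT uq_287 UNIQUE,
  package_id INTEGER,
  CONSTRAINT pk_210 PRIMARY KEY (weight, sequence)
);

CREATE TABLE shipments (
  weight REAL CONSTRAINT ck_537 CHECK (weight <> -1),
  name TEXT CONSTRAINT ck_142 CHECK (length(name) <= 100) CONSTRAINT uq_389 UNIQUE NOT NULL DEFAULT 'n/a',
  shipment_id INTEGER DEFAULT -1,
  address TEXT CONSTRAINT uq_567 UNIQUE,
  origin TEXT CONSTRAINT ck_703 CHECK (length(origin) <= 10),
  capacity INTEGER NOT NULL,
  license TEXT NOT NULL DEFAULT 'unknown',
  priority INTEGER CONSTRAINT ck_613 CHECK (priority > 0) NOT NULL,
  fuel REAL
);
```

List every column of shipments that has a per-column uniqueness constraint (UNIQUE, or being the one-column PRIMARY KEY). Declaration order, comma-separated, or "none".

name, address

- weight: no UNIQUE or single-column PK constraint.
- name: declared UNIQUE → unique.
- shipment_id: no UNIQUE or single-column PK constraint.
- address: declared UNIQUE → unique.
- origin: no UNIQUE or single-column PK constraint.
- capacity: no UNIQUE or single-column PK constraint.
- license: no UNIQUE or single-column PK constraint.
- priority: no UNIQUE or single-column PK constraint.
- fuel: no UNIQUE or single-column PK constraint.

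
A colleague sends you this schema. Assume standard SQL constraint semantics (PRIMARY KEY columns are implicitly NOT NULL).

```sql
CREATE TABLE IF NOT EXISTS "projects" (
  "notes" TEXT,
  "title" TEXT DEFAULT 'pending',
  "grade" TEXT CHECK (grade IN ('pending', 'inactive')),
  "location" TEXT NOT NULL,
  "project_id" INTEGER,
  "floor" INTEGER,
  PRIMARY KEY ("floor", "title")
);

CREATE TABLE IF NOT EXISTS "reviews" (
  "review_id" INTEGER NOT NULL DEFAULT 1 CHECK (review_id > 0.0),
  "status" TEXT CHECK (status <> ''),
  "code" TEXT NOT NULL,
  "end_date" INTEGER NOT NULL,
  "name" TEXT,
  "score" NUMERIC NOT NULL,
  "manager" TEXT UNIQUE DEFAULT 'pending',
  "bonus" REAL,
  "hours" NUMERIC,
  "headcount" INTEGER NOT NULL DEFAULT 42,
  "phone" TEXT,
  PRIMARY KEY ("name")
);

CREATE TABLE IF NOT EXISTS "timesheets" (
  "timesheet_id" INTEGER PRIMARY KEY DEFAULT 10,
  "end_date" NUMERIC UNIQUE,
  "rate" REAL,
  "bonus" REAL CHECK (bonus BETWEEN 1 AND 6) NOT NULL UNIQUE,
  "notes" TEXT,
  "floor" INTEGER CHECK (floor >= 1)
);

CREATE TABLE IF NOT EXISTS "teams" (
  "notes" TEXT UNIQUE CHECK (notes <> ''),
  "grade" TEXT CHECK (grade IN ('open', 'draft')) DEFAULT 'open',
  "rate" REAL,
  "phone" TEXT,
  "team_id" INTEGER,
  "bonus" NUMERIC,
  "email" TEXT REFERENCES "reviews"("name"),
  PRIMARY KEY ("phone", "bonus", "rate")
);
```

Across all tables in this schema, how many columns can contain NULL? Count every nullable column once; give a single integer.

16

projects: 3 nullable (notes, grade, project_id — PK (floor, title) and explicit NOT NULL columns excluded).
reviews: 5 nullable (status, manager, bonus, hours, phone — PK (name) and explicit NOT NULL columns excluded).
timesheets: 4 nullable (end_date, rate, notes, floor — PK (timesheet_id) and explicit NOT NULL columns excluded).
teams: 4 nullable (notes, grade, team_id, email — PK (phone, bonus, rate) and explicit NOT NULL columns excluded).
Total: 3 + 5 + 4 + 4 = 16.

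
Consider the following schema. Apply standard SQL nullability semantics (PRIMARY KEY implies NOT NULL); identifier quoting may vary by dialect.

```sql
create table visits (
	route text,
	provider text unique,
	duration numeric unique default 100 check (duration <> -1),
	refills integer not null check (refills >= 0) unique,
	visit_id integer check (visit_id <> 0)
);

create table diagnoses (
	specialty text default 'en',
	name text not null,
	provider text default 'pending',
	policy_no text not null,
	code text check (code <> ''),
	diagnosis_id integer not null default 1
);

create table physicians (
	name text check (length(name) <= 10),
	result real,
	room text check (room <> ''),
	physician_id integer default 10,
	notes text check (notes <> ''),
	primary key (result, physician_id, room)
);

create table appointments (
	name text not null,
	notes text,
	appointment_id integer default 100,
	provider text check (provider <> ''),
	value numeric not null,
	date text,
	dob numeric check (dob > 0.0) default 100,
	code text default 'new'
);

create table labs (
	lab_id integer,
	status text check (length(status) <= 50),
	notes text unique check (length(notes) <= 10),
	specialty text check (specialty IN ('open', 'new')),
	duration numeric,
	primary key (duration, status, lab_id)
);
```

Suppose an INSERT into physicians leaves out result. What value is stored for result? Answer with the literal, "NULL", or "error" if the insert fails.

error

result has no DEFAULT clause.
Omitting it would insert NULL, but it is part of the PRIMARY KEY, so the INSERT fails.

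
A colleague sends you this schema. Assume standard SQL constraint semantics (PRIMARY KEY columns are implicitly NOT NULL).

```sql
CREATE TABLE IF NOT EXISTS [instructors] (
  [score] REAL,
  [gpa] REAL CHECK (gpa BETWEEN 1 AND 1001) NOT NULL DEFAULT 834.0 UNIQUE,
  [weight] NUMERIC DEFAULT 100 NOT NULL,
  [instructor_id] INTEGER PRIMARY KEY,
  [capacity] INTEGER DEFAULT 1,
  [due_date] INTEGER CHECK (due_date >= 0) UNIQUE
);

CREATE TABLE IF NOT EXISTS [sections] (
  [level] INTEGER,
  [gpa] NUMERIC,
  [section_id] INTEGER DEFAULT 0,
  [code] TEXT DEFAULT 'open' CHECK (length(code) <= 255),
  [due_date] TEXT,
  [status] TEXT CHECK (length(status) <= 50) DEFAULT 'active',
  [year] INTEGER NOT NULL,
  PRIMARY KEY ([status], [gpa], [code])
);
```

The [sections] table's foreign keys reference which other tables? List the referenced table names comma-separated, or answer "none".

none

No column in sections has a REFERENCES clause.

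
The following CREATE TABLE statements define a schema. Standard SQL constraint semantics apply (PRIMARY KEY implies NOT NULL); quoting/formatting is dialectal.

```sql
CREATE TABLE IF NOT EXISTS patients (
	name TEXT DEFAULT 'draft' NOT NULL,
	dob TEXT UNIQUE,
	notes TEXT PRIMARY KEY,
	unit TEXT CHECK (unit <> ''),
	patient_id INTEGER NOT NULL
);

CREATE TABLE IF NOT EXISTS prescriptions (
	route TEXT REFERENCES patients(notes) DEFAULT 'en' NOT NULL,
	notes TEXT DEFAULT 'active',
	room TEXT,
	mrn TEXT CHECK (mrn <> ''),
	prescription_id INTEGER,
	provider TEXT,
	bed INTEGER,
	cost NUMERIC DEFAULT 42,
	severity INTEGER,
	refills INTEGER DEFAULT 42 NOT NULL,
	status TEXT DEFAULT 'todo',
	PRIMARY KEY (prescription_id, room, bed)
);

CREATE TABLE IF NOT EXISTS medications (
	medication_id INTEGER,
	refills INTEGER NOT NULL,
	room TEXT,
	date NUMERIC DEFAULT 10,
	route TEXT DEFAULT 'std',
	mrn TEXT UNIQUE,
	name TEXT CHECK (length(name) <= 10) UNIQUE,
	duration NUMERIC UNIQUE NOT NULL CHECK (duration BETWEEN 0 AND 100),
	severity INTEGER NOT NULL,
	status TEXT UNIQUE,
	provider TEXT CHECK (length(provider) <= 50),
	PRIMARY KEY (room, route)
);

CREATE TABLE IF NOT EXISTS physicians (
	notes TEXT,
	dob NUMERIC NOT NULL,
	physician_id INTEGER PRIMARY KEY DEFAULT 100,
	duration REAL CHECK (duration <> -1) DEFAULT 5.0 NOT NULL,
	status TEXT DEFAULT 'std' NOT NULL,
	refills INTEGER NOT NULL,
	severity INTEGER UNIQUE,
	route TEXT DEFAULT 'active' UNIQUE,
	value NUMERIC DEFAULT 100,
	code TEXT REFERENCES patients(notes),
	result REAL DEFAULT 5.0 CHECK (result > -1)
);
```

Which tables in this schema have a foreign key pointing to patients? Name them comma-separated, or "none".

- prescriptions.route references patients(notes).
- physicians.code references patients(notes).

prescriptions, physicians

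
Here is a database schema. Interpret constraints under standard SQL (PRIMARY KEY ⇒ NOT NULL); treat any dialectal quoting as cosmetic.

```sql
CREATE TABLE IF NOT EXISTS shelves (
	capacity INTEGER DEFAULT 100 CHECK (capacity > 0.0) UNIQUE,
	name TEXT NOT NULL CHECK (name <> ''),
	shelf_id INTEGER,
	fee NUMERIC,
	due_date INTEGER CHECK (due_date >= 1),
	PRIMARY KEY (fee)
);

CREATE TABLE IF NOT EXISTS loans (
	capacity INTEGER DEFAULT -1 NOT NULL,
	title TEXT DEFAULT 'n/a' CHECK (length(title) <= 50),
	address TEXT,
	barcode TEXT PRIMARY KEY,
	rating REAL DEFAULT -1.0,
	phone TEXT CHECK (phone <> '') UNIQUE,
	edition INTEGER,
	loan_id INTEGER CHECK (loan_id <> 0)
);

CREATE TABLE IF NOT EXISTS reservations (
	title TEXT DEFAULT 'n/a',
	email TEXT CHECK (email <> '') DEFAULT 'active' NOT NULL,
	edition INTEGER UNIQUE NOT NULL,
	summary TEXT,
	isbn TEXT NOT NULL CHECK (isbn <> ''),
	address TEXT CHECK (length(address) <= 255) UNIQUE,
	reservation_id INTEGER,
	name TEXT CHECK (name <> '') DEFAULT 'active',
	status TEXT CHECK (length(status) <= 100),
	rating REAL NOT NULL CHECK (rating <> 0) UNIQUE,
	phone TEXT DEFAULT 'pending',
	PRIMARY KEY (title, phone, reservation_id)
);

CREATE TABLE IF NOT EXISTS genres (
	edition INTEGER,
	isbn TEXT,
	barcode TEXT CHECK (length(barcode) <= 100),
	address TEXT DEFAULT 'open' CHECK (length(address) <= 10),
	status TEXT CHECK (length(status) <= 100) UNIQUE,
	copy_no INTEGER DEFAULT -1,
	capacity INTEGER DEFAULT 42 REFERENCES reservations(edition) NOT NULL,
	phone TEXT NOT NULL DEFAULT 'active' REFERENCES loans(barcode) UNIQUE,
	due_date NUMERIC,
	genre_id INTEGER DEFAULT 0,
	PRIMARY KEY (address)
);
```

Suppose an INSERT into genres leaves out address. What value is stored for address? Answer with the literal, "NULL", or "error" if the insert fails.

address has an explicit DEFAULT 'open'.
When the column is omitted from an INSERT, that default is used.

'open'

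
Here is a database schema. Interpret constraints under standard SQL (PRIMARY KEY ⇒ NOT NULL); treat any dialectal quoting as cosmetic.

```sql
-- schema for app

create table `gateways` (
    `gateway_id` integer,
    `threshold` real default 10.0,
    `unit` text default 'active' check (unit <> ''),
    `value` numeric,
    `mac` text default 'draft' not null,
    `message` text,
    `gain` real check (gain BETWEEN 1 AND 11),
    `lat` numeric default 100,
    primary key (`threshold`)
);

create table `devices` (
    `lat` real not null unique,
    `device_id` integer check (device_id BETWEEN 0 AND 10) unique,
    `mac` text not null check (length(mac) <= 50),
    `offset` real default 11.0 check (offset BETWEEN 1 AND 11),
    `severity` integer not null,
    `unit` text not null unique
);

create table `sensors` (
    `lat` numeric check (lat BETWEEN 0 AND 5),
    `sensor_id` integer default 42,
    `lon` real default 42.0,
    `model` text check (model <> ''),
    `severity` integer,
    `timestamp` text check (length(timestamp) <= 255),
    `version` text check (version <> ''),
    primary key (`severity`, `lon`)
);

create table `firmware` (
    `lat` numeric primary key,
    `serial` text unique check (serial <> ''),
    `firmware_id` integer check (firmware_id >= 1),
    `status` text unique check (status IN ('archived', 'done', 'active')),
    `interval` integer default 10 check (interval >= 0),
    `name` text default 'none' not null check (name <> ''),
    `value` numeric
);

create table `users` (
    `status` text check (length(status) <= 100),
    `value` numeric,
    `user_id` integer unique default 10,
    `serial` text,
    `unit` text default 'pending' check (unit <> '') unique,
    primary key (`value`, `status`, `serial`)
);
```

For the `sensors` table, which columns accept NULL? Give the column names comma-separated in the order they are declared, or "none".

lat, sensor_id, model, timestamp, version

- lat: CHECK does not forbid NULL (a CHECK constraint passes when its expression is NULL) → nullable.
- sensor_id: DEFAULT only fills an omitted column; an explicit NULL is still allowed → nullable.
- lon: part of the PRIMARY KEY, which implies NOT NULL → not nullable.
- model: CHECK does not forbid NULL (a CHECK constraint passes when its expression is NULL) → nullable.
- severity: part of the PRIMARY KEY, which implies NOT NULL → not nullable.
- timestamp: CHECK does not forbid NULL (a CHECK constraint passes when its expression is NULL) → nullable.
- version: CHECK does not forbid NULL (a CHECK constraint passes when its expression is NULL) → nullable.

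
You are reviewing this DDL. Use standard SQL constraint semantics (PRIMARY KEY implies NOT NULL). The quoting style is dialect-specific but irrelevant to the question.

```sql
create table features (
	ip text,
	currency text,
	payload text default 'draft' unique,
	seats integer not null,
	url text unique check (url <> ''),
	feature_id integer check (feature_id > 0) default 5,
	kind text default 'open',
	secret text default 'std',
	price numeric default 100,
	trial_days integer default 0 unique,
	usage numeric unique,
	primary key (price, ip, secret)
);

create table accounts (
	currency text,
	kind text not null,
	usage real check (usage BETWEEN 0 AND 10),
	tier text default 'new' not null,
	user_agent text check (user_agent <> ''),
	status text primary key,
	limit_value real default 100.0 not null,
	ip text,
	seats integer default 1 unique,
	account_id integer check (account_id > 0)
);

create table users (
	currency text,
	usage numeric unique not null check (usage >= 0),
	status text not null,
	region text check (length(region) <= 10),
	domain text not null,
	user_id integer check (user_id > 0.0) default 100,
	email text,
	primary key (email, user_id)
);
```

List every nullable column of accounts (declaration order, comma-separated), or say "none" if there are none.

currency, usage, user_agent, ip, seats, account_id

- currency: no NOT NULL constraint applies → nullable.
- kind: declared NOT NULL → not nullable.
- usage: CHECK does not forbid NULL (a CHECK constraint passes when its expression is NULL) → nullable.
- tier: declared NOT NULL → not nullable.
- user_agent: CHECK does not forbid NULL (a CHECK constraint passes when its expression is NULL) → nullable.
- status: part of the PRIMARY KEY, which implies NOT NULL → not nullable.
- limit_value: declared NOT NULL → not nullable.
- ip: no NOT NULL constraint applies → nullable.
- seats: UNIQUE does not imply NOT NULL → nullable.
- account_id: CHECK does not forbid NULL (a CHECK constraint passes when its expression is NULL) → nullable.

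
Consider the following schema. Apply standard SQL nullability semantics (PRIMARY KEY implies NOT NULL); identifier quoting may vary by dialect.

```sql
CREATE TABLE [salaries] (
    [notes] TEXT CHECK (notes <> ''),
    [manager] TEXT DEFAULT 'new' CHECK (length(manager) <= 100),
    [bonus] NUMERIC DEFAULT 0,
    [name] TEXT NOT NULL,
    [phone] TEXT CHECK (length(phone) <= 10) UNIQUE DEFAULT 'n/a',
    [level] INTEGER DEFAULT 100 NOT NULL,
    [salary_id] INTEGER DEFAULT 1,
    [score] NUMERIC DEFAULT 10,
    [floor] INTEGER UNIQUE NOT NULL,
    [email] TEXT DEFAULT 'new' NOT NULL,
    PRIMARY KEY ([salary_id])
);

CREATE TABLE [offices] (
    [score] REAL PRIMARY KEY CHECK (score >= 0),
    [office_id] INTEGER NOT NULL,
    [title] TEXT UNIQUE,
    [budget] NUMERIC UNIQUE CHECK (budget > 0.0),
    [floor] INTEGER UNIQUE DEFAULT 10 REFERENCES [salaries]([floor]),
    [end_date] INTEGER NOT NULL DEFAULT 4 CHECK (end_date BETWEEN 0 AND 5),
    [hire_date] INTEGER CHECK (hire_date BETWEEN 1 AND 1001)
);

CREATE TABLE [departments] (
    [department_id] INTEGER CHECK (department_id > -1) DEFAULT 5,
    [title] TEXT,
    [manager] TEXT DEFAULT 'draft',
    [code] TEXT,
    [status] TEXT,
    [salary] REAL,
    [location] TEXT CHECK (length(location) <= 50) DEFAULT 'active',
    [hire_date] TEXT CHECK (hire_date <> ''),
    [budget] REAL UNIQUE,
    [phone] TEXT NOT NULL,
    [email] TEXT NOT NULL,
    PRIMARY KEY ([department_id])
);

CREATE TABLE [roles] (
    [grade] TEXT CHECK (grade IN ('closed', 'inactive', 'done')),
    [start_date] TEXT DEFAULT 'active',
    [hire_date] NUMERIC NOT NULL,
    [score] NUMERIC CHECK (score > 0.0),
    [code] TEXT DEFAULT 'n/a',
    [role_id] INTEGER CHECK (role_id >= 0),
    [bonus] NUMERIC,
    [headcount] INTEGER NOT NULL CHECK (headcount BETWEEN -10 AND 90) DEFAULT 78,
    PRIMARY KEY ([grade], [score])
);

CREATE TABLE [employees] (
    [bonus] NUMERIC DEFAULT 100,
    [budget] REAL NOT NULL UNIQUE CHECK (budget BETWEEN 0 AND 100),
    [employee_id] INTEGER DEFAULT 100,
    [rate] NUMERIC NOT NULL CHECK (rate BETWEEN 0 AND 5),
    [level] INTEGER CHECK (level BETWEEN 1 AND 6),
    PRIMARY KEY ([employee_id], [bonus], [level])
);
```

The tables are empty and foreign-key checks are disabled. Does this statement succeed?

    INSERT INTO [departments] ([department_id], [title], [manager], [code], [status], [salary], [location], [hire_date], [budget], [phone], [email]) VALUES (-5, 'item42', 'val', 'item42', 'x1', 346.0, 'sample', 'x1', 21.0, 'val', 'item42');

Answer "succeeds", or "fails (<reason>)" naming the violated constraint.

The value -5 for department_id violates CHECK (department_id > -1).

fails (CHECK on department_id)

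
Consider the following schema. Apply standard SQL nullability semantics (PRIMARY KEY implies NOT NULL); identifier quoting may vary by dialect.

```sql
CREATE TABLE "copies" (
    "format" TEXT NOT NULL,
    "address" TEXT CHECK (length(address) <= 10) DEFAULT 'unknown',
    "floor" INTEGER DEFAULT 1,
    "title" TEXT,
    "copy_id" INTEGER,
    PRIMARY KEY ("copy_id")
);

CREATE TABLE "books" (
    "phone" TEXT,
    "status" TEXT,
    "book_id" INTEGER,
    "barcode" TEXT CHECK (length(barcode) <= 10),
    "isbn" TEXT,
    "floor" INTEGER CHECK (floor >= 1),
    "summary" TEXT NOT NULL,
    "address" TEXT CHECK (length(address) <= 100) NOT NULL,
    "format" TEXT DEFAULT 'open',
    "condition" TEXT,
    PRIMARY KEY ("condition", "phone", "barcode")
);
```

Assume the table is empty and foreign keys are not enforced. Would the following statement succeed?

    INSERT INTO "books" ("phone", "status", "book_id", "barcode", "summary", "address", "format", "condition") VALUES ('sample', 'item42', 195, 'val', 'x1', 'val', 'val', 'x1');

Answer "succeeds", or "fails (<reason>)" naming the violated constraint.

succeeds

NOT NULL columns: address is supplied; barcode is supplied; condition is supplied; phone is supplied; summary is supplied.
CHECK constraints: 'val' satisfies (length(barcode) <= 10); 'val' satisfies (length(address) <= 100).
No constraint is violated.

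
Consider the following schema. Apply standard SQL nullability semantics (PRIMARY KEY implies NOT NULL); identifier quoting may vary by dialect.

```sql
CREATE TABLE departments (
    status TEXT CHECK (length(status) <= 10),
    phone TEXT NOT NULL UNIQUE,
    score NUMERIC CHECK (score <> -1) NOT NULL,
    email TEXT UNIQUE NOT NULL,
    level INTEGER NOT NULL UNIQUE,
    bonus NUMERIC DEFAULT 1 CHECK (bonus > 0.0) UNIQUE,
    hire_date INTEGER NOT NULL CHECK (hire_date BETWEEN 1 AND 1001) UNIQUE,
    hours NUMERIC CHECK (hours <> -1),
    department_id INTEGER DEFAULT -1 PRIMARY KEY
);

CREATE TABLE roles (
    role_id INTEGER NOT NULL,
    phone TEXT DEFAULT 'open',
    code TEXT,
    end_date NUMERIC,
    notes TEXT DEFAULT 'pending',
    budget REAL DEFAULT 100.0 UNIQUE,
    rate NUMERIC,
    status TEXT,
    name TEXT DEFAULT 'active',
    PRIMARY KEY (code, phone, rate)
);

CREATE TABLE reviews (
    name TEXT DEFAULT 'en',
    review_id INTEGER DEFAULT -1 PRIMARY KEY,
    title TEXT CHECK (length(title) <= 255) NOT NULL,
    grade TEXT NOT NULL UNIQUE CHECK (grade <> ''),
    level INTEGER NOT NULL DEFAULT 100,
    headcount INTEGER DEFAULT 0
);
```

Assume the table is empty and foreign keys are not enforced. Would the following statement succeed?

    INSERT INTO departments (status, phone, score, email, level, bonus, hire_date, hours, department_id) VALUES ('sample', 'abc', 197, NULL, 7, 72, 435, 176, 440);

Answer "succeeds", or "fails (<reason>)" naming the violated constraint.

fails (NOT NULL on email)

email is explicitly set to NULL, but email is declared NOT NULL.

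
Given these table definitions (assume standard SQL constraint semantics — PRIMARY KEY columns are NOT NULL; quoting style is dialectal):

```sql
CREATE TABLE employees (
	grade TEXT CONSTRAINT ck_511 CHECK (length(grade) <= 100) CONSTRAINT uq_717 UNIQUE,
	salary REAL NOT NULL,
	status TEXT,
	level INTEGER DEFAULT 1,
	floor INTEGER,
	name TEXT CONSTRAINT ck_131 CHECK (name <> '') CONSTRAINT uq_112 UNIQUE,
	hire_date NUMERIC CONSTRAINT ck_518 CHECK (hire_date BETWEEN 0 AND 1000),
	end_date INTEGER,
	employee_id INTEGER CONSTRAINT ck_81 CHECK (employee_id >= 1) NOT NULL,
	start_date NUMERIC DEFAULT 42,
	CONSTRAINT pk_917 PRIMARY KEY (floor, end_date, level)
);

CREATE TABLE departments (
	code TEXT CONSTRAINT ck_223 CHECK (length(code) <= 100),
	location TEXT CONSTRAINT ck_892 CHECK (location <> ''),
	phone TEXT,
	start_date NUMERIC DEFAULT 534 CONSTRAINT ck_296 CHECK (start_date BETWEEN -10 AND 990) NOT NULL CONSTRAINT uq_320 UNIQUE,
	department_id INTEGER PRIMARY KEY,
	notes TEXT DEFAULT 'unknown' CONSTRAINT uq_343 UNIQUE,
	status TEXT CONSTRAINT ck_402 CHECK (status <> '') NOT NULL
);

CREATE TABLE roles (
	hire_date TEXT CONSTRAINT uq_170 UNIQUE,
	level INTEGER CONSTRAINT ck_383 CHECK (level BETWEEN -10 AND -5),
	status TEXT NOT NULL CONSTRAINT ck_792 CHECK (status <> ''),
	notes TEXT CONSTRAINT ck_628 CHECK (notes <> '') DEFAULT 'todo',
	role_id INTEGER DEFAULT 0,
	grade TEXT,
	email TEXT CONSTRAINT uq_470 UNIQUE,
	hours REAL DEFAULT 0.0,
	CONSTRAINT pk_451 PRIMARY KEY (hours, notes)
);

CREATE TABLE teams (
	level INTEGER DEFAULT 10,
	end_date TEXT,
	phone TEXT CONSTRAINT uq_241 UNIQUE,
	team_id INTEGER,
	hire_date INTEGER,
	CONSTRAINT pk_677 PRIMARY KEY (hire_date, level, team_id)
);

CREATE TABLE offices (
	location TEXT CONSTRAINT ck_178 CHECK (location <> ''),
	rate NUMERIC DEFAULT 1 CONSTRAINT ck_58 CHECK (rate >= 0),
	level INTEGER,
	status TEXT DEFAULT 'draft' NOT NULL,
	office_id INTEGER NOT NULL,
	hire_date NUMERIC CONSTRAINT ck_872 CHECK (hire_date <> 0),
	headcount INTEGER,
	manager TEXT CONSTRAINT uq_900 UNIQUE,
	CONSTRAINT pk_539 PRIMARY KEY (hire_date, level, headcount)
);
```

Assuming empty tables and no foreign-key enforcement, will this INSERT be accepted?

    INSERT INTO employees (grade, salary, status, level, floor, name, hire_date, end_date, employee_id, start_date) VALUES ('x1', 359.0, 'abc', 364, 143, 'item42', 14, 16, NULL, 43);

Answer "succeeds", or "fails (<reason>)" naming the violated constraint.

employee_id is explicitly set to NULL, but employee_id is declared NOT NULL.

fails (NOT NULL on employee_id)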